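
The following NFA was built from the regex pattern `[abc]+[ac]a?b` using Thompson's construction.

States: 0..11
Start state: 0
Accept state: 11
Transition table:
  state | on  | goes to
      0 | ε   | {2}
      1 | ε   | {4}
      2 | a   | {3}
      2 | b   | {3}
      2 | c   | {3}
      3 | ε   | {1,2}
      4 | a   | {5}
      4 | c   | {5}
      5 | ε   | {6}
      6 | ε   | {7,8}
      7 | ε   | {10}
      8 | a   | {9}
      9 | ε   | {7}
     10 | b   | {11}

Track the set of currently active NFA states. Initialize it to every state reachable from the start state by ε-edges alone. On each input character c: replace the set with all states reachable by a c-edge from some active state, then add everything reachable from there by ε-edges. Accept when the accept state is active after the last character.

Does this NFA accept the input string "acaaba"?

Answer: REJECT

Steps:
start: ε-closure({0}) = {0,2}
'a' @ 1: {1,2,3,4}
'c' @ 2: {1,2,3,4,5,6,7,8,10}
'a' @ 3: {1,2,3,4,5,6,7,8,9,10}
'a' @ 4: {1,2,3,4,5,6,7,8,9,10}
'b' @ 5: {1,2,3,4,11}  ✓accept
'a' @ 6: {1,2,3,4,5,6,7,8,10}
after full input: {1,2,3,4,5,6,7,8,10}  (accept=11 not in)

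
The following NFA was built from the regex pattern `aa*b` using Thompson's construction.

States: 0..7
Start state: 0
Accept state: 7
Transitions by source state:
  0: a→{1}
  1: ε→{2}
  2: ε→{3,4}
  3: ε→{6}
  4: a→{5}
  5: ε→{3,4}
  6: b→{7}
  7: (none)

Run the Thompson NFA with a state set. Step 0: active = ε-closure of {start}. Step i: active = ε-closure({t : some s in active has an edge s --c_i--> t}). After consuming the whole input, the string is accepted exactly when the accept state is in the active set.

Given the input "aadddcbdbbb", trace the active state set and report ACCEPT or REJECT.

Answer: REJECT

Steps:
S₀ = ε-closure({0}) = {0}
'a' @ 1: {1,2,3,4,6}
'a' @ 2: {3,4,5,6}
'd' @ 3: {}  — state set empty
rest 'ddcbdbbb' ignored (set empty)
after full input: {}  (accept=7 not in)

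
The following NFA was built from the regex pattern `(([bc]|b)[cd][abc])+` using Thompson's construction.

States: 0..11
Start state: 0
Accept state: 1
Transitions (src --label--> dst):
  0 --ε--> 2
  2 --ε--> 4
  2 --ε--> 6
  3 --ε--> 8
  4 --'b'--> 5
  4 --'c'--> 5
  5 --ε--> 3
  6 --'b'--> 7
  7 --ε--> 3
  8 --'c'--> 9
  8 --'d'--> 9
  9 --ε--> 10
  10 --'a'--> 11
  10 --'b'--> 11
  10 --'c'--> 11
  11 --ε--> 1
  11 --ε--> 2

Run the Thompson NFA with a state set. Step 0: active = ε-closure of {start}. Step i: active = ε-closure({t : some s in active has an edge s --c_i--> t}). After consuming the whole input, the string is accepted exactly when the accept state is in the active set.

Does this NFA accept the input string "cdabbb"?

S₀ = ε-closure({0}) = {0,2,4,6}
'c' @ 1: {3,5,8}
'd' @ 2: {9,10}
'a' @ 3: {1,2,4,6,11}  [accepting]
'b' @ 4: {3,5,7,8}
'b' @ 5: {}  — no active states
rest 'b' ignored (set empty)
after full input: {}  (accept=1 not in)

Answer: REJECT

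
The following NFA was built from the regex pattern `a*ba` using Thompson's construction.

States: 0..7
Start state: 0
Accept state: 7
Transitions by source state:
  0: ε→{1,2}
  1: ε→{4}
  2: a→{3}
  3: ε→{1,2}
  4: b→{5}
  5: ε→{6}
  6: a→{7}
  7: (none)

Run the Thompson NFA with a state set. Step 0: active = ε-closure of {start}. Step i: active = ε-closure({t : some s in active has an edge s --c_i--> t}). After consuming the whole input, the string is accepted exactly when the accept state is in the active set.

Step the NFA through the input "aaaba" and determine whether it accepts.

Answer: ACCEPT

Trace:
S₀ = ε-closure({0}) = {0,1,2,4}
'a' @ 1: {1,2,3,4}
'a' @ 2: {1,2,3,4}
'a' @ 3: {1,2,3,4}
'b' @ 4: {5,6}
'a' @ 5: {7}  [accepting]
end set {7} — state 7 in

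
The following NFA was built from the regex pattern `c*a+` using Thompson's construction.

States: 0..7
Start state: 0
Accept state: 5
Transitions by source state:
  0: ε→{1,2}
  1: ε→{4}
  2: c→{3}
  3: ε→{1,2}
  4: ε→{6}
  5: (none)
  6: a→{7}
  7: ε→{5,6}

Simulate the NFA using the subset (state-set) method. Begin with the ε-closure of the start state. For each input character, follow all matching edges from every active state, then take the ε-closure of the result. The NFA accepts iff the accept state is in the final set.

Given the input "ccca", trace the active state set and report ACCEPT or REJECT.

S₀ = ε-closure({0}) = {0,1,2,4,6}
'c' @ 1: {1,2,3,4,6}
'c' @ 2: {1,2,3,4,6}
'c' @ 3: {1,2,3,4,6}
'a' @ 4: {5,6,7}  (accept∈set)
final: {5,6,7}; accept 5 in set

Answer: ACCEPT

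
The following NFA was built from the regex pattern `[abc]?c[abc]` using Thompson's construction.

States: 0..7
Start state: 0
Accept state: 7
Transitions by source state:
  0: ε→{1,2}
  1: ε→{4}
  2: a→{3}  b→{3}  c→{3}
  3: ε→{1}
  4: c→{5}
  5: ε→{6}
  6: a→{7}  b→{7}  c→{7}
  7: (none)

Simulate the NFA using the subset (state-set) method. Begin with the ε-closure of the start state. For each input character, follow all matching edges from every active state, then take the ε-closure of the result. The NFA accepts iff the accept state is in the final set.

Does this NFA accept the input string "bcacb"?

Answer: REJECT

Steps:
S₀ = ε-closure({0}) = {0,1,2,4}
'b' @ 1: {1,3,4}
'c' @ 2: {5,6}
'a' @ 3: {7}  [accepting]
'c' @ 4: {}  — state set empty
rest 'b' ignored (set empty)
after full input: {}  (accept=7 not in)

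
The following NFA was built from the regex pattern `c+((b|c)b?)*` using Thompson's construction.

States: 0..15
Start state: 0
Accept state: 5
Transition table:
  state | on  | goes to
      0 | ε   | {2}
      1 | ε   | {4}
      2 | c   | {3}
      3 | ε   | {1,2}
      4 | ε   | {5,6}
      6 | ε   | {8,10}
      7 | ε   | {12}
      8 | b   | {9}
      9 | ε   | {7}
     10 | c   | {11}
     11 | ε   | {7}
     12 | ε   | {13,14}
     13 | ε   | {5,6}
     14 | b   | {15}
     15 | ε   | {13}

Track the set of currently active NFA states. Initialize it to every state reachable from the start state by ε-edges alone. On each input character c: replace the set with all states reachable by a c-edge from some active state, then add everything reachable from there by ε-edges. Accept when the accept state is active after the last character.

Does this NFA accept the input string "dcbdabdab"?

Answer: REJECT

Derivation:
start: ε-closure({0}) = {0,2}
'd' @ 1: {}  — no active states
rest 'cbdabdab' ignored (set empty)
final: {}; accept 5 not in set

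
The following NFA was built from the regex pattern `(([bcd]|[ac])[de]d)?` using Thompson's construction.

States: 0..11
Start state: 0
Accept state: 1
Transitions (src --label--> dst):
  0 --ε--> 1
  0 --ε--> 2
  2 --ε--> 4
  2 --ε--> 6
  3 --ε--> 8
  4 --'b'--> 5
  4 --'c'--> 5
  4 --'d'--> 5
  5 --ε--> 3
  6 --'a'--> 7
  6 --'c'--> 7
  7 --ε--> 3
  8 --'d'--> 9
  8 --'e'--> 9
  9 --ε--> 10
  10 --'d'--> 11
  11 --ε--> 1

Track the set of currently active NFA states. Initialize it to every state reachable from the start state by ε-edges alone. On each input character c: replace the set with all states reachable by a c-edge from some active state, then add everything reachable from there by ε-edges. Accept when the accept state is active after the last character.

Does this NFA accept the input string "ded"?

S₀ = ε-closure({0}) = {0,1,2,4,6}
'd' @ 1: {3,5,8}
'e' @ 2: {9,10}
'd' @ 3: {1,11}  ✓accept
final: {1,11}; accept 1 in set

Answer: ACCEPT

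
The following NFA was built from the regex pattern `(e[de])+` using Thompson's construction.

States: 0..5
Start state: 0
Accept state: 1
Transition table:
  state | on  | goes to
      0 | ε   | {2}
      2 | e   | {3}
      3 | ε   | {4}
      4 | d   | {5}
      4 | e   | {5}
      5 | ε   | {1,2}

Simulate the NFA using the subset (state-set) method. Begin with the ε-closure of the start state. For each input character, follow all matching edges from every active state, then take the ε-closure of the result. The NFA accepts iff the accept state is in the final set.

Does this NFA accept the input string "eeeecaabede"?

initial (ε-close {0}): {0,2}
'e' @ 1: {3,4}
'e' @ 2: {1,2,5}  (accept∈set)
'e' @ 3: {3,4}
'e' @ 4: {1,2,5}  (accept∈set)
'c' @ 5: {}  — dead — no transitions
rest 'aabede' ignored (set empty)
after full input: {}  (accept=1 not in)

Answer: REJECT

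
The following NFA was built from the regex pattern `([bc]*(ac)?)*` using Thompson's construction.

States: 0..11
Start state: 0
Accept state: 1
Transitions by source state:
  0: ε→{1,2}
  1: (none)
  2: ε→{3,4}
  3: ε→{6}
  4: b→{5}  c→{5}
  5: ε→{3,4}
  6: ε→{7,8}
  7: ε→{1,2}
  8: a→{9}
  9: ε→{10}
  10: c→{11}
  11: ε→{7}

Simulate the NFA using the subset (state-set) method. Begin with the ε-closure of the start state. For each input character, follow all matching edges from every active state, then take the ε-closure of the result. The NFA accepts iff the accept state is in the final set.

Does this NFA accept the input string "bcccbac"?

Answer: ACCEPT

Derivation:
S₀ = ε-closure({0}) = {0,1,2,3,4,6,7,8}
'b' @ 1: {1,2,3,4,5,6,7,8}  [accepting]
'c' @ 2: {1,2,3,4,5,6,7,8}  [accepting]
'c' @ 3: {1,2,3,4,5,6,7,8}  [accepting]
'c' @ 4: {1,2,3,4,5,6,7,8}  [accepting]
'b' @ 5: {1,2,3,4,5,6,7,8}  [accepting]
'a' @ 6: {9,10}
'c' @ 7: {1,2,3,4,6,7,8,11}  [accepting]
end set {1,2,3,4,6,7,8,11} — state 1 in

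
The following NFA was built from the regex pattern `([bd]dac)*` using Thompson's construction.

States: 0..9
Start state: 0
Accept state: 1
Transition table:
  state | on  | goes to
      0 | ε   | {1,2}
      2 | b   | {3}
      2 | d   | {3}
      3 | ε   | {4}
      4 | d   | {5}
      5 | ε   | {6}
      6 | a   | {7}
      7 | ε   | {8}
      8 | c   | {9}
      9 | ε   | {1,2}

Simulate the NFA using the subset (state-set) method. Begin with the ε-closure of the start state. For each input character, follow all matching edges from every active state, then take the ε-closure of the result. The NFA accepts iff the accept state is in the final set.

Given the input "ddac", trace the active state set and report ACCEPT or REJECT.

Answer: ACCEPT

Derivation:
S₀ = ε-closure({0}) = {0,1,2}
'd' @ 1: {3,4}
'd' @ 2: {5,6}
'a' @ 3: {7,8}
'c' @ 4: {1,2,9}  (accept∈set)
after full input: {1,2,9}  (accept=1 in)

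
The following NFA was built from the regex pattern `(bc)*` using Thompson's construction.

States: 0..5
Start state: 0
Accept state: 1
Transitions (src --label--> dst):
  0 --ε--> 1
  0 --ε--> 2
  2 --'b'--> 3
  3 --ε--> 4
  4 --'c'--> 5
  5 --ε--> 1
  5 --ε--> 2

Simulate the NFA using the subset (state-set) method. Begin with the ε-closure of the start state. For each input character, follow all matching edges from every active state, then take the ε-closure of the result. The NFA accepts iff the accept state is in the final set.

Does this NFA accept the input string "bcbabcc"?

Answer: REJECT

Derivation:
S₀ = ε-closure({0}) = {0,1,2}
'b' @ 1: {3,4}
'c' @ 2: {1,2,5}  ✓accept
'b' @ 3: {3,4}
'a' @ 4: {}  — state set empty
rest 'bcc' ignored (set empty)
end set {} — state 1 not in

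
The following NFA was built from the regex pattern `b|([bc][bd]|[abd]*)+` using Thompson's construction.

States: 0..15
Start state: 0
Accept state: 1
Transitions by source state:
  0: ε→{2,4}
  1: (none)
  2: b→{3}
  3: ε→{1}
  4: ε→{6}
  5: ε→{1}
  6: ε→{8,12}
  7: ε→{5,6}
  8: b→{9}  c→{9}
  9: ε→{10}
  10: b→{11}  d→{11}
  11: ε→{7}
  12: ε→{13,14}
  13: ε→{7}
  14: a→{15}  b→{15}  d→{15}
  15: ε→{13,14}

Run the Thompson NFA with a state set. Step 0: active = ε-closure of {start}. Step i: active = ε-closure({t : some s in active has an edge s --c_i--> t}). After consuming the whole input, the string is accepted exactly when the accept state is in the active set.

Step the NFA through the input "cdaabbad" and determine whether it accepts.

S₀ = ε-closure({0}) = {0,1,2,4,5,6,7,8,12,13,14}
'c' @ 1: {9,10}
'd' @ 2: {1,5,6,7,8,11,12,13,14}  ✓accept
'a' @ 3: {1,5,6,7,8,12,13,14,15}  ✓accept
'a' @ 4: {1,5,6,7,8,12,13,14,15}  ✓accept
'b' @ 5: {1,5,6,7,8,9,10,12,13,14,15}  ✓accept
'b' @ 6: {1,5,6,7,8,9,10,11,12,13,14,15}  ✓accept
'a' @ 7: {1,5,6,7,8,12,13,14,15}  ✓accept
'd' @ 8: {1,5,6,7,8,12,13,14,15}  ✓accept
final: {1,5,6,7,8,12,13,14,15}; accept 1 in set

Answer: ACCEPT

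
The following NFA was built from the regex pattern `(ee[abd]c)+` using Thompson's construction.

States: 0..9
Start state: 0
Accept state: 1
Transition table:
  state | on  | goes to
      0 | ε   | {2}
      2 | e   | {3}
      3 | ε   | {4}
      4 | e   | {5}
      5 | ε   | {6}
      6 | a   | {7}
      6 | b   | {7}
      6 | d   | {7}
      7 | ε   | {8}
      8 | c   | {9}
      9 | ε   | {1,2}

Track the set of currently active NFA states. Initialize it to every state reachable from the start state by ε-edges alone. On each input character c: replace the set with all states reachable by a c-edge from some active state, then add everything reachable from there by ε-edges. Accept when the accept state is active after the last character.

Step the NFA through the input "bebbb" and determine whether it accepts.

start: ε-closure({0}) = {0,2}
'b' @ 1: {}  — no active states
rest 'ebbb' ignored (set empty)
after full input: {}  (accept=1 not in)

Answer: REJECT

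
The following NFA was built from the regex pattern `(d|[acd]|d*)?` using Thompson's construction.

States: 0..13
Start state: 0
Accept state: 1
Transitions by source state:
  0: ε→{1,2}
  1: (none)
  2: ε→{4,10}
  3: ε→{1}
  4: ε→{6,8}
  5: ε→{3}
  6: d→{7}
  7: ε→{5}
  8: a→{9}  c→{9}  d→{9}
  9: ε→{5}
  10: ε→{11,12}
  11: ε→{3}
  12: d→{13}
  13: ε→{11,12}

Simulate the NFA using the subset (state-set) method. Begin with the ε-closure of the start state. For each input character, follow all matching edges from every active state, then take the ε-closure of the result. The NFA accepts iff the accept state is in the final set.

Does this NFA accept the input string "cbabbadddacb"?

initial (ε-close {0}): {0,1,2,3,4,6,8,10,11,12}
'c' @ 1: {1,3,5,9}  ✓accept
'b' @ 2: {}  — dead — no transitions
rest 'abbadddacb' ignored (set empty)
after full input: {}  (accept=1 not in)

Answer: REJECT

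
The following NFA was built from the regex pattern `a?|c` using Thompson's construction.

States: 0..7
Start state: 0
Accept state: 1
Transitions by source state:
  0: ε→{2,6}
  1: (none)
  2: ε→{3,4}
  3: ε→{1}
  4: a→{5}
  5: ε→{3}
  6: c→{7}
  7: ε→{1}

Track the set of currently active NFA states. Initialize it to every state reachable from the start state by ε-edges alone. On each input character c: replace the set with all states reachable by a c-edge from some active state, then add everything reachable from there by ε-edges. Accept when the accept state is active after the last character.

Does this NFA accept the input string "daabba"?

start: ε-closure({0}) = {0,1,2,3,4,6}
'd' @ 1: {}  — state set empty
rest 'aabba' ignored (set empty)
end set {} — state 1 not in

Answer: REJECT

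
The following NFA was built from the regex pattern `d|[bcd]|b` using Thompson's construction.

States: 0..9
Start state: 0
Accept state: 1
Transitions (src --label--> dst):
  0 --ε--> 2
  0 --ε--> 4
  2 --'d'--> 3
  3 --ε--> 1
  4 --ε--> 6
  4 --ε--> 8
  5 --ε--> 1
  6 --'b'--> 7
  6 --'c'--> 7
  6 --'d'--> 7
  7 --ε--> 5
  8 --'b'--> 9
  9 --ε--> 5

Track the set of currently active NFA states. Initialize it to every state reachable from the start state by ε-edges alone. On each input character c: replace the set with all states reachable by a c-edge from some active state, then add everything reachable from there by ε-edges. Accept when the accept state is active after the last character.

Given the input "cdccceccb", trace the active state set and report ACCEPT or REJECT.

S₀ = ε-closure({0}) = {0,2,4,6,8}
'c' @ 1: {1,5,7}  (accept∈set)
'd' @ 2: {}  — dead — no transitions
rest 'ccceccb' ignored (set empty)
after full input: {}  (accept=1 not in)

Answer: REJECT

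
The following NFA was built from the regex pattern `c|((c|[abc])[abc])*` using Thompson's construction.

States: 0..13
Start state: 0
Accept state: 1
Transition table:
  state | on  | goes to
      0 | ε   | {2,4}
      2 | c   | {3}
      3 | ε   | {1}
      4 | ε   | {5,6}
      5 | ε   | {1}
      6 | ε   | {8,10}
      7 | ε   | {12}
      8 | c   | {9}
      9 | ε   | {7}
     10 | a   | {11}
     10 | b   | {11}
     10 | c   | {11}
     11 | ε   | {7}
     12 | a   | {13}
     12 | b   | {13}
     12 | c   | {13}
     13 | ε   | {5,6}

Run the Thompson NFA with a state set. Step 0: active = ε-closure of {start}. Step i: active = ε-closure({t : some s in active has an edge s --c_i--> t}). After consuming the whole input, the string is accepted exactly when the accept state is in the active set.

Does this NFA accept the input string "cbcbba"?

initial (ε-close {0}): {0,1,2,4,5,6,8,10}
'c' @ 1: {1,3,7,9,11,12}  (accept∈set)
'b' @ 2: {1,5,6,8,10,13}  (accept∈set)
'c' @ 3: {7,9,11,12}
'b' @ 4: {1,5,6,8,10,13}  (accept∈set)
'b' @ 5: {7,11,12}
'a' @ 6: {1,5,6,8,10,13}  (accept∈set)
final: {1,5,6,8,10,13}; accept 1 in set

Answer: ACCEPT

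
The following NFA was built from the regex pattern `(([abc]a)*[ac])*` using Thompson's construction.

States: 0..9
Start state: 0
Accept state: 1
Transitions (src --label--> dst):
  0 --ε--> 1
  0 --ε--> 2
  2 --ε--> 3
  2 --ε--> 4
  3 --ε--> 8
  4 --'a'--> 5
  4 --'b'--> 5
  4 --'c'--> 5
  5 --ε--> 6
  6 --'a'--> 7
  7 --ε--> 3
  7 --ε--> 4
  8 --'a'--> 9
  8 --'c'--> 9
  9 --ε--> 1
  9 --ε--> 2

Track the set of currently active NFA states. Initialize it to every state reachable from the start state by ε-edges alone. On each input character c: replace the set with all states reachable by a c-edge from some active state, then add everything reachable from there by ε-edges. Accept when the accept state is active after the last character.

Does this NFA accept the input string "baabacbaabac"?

start: ε-closure({0}) = {0,1,2,3,4,8}
'b' @ 1: {5,6}
'a' @ 2: {3,4,7,8}
'a' @ 3: {1,2,3,4,5,6,8,9}  ✓accept
'b' @ 4: {5,6}
'a' @ 5: {3,4,7,8}
'c' @ 6: {1,2,3,4,5,6,8,9}  ✓accept
'b' @ 7: {5,6}
'a' @ 8: {3,4,7,8}
'a' @ 9: {1,2,3,4,5,6,8,9}  ✓accept
'b' @ 10: {5,6}
'a' @ 11: {3,4,7,8}
'c' @ 12: {1,2,3,4,5,6,8,9}  ✓accept
final: {1,2,3,4,5,6,8,9}; accept 1 in set

Answer: ACCEPT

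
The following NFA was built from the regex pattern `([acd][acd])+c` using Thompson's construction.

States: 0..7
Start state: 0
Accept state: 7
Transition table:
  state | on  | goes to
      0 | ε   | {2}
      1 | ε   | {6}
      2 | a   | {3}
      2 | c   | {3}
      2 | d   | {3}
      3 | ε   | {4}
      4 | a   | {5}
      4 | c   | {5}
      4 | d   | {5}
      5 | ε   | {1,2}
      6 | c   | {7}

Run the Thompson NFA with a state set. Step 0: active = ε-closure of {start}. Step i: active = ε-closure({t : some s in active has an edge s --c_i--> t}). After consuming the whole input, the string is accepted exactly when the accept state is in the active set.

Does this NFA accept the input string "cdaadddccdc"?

S₀ = ε-closure({0}) = {0,2}
'c' @ 1: {3,4}
'd' @ 2: {1,2,5,6}
'a' @ 3: {3,4}
'a' @ 4: {1,2,5,6}
'd' @ 5: {3,4}
'd' @ 6: {1,2,5,6}
'd' @ 7: {3,4}
'c' @ 8: {1,2,5,6}
'c' @ 9: {3,4,7}  ✓accept
'd' @ 10: {1,2,5,6}
'c' @ 11: {3,4,7}  ✓accept
after full input: {3,4,7}  (accept=7 in)

Answer: ACCEPT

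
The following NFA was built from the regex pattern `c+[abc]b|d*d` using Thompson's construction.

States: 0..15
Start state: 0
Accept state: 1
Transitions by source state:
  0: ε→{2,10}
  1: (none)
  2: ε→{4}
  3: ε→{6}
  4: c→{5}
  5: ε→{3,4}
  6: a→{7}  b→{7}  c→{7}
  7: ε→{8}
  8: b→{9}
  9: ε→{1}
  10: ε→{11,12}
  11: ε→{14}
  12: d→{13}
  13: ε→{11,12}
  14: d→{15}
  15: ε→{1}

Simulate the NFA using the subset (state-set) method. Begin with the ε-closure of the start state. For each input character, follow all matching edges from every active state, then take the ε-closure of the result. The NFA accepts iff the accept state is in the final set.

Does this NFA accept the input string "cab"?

initial (ε-close {0}): {0,2,4,10,11,12,14}
'c' @ 1: {3,4,5,6}
'a' @ 2: {7,8}
'b' @ 3: {1,9}  [accepting]
end set {1,9} — state 1 in

Answer: ACCEPT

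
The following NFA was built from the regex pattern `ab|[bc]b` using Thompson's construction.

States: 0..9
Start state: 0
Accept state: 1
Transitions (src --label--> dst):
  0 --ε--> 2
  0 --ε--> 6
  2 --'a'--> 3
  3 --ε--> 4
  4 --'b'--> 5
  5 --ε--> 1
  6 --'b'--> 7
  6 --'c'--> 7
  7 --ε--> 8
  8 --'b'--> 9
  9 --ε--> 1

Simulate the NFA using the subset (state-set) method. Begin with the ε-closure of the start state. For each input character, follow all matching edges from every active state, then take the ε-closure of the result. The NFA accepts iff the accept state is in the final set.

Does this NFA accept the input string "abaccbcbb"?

Answer: REJECT

Steps:
initial (ε-close {0}): {0,2,6}
'a' @ 1: {3,4}
'b' @ 2: {1,5}  ✓accept
'a' @ 3: {}  — dead — no transitions
rest 'ccbcbb' ignored (set empty)
end set {} — state 1 not in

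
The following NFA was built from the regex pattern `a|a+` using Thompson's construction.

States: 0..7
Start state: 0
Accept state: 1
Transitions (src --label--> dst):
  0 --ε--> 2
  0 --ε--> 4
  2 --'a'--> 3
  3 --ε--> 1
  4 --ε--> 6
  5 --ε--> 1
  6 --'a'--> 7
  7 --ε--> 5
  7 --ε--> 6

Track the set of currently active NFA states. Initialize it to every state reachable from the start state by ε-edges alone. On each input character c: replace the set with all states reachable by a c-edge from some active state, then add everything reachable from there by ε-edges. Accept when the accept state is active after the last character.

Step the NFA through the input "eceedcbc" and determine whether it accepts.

start: ε-closure({0}) = {0,2,4,6}
'e' @ 1: {}  — dead — no transitions
rest 'ceedcbc' ignored (set empty)
end set {} — state 1 not in

Answer: REJECT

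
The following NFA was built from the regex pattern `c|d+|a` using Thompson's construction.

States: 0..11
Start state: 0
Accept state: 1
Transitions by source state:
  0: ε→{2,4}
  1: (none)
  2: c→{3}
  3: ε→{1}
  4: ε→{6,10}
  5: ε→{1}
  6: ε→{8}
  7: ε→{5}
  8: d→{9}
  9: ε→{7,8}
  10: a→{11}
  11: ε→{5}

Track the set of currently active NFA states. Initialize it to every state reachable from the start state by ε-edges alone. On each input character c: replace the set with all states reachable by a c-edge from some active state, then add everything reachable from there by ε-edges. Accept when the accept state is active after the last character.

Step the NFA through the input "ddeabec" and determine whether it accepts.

Answer: REJECT

Steps:
initial (ε-close {0}): {0,2,4,6,8,10}
'd' @ 1: {1,5,7,8,9}  ✓accept
'd' @ 2: {1,5,7,8,9}  ✓accept
'e' @ 3: {}  — no active states
rest 'abec' ignored (set empty)
end set {} — state 1 not in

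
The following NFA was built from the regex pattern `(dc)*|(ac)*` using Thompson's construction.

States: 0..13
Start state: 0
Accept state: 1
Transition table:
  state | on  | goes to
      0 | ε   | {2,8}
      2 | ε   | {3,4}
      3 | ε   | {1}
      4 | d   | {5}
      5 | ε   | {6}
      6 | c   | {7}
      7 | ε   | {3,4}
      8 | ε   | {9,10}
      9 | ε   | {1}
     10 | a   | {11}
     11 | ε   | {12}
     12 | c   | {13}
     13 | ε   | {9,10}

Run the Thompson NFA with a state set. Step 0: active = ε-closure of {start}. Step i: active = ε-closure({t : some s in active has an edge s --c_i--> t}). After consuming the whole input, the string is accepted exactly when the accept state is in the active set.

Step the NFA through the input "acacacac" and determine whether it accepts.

Answer: ACCEPT

Trace:
initial (ε-close {0}): {0,1,2,3,4,8,9,10}
'a' @ 1: {11,12}
'c' @ 2: {1,9,10,13}  (accept∈set)
'a' @ 3: {11,12}
'c' @ 4: {1,9,10,13}  (accept∈set)
'a' @ 5: {11,12}
'c' @ 6: {1,9,10,13}  (accept∈set)
'a' @ 7: {11,12}
'c' @ 8: {1,9,10,13}  (accept∈set)
final: {1,9,10,13}; accept 1 in set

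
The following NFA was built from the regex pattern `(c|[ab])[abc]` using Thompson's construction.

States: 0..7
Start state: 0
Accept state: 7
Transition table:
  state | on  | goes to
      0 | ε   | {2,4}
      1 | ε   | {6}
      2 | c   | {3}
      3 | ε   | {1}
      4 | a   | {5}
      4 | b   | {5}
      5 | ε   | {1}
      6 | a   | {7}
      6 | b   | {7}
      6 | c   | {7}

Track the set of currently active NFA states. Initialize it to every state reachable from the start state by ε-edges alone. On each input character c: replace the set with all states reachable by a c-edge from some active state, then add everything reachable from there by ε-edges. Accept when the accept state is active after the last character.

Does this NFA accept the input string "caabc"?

Answer: REJECT

Trace:
initial (ε-close {0}): {0,2,4}
'c' @ 1: {1,3,6}
'a' @ 2: {7}  (accept∈set)
'a' @ 3: {}  — state set empty
rest 'bc' ignored (set empty)
final: {}; accept 7 not in set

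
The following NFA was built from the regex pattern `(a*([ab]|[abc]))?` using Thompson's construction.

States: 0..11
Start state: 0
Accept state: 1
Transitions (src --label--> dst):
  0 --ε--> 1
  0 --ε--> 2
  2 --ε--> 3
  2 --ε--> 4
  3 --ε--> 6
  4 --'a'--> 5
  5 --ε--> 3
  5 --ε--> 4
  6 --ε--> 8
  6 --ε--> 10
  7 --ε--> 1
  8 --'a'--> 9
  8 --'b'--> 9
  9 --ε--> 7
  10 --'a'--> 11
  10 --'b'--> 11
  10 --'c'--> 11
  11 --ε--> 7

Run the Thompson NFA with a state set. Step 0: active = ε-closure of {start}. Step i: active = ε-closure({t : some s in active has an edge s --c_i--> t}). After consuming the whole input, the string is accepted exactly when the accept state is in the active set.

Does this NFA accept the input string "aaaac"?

initial (ε-close {0}): {0,1,2,3,4,6,8,10}
'a' @ 1: {1,3,4,5,6,7,8,9,10,11}  [accepting]
'a' @ 2: {1,3,4,5,6,7,8,9,10,11}  [accepting]
'a' @ 3: {1,3,4,5,6,7,8,9,10,11}  [accepting]
'a' @ 4: {1,3,4,5,6,7,8,9,10,11}  [accepting]
'c' @ 5: {1,7,11}  [accepting]
end set {1,7,11} — state 1 in

Answer: ACCEPT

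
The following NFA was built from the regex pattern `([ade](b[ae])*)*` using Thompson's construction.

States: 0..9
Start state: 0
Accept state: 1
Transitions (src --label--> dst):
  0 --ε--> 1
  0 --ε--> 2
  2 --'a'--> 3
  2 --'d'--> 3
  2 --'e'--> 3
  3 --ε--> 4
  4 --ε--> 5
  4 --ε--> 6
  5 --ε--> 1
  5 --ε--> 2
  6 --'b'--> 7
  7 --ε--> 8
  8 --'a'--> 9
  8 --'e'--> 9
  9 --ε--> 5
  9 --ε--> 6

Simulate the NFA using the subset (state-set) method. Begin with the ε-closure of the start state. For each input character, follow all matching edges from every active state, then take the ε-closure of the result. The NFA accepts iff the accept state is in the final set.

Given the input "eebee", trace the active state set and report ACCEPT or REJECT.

S₀ = ε-closure({0}) = {0,1,2}
'e' @ 1: {1,2,3,4,5,6}  [accepting]
'e' @ 2: {1,2,3,4,5,6}  [accepting]
'b' @ 3: {7,8}
'e' @ 4: {1,2,5,6,9}  [accepting]
'e' @ 5: {1,2,3,4,5,6}  [accepting]
final: {1,2,3,4,5,6}; accept 1 in set

Answer: ACCEPT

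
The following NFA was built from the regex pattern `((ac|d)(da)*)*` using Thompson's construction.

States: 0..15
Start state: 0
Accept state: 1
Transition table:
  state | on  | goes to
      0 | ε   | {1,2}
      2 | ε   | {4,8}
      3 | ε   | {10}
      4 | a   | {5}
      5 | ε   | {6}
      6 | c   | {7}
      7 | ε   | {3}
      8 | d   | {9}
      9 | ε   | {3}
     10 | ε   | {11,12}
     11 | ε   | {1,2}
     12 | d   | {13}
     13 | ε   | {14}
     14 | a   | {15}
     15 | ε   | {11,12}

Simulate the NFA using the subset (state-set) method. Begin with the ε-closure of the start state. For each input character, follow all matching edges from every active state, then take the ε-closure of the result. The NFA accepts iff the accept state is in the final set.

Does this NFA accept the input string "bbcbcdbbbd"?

S₀ = ε-closure({0}) = {0,1,2,4,8}
'b' @ 1: {}  — state set empty
rest 'bcbcdbbbd' ignored (set empty)
final: {}; accept 1 not in set

Answer: REJECT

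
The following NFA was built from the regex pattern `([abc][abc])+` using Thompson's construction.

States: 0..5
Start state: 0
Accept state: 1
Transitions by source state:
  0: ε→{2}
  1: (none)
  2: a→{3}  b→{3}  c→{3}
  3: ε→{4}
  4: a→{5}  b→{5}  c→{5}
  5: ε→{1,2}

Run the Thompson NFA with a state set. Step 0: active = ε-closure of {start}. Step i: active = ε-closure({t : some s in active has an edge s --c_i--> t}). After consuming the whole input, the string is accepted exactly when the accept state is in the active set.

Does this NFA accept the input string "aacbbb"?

initial (ε-close {0}): {0,2}
'a' @ 1: {3,4}
'a' @ 2: {1,2,5}  [accepting]
'c' @ 3: {3,4}
'b' @ 4: {1,2,5}  [accepting]
'b' @ 5: {3,4}
'b' @ 6: {1,2,5}  [accepting]
after full input: {1,2,5}  (accept=1 in)

Answer: ACCEPT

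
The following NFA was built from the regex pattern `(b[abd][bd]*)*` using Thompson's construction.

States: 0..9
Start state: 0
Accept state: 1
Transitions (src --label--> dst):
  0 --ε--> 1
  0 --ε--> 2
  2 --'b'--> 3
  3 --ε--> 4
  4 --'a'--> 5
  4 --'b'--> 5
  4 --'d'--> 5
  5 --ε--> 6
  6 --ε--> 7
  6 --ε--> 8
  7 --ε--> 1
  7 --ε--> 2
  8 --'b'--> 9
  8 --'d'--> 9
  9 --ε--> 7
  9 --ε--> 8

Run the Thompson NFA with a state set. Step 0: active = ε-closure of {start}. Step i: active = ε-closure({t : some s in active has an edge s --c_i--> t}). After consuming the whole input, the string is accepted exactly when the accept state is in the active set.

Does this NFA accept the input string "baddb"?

Answer: ACCEPT

Trace:
initial (ε-close {0}): {0,1,2}
'b' @ 1: {3,4}
'a' @ 2: {1,2,5,6,7,8}  [accepting]
'd' @ 3: {1,2,7,8,9}  [accepting]
'd' @ 4: {1,2,7,8,9}  [accepting]
'b' @ 5: {1,2,3,4,7,8,9}  [accepting]
end set {1,2,3,4,7,8,9} — state 1 in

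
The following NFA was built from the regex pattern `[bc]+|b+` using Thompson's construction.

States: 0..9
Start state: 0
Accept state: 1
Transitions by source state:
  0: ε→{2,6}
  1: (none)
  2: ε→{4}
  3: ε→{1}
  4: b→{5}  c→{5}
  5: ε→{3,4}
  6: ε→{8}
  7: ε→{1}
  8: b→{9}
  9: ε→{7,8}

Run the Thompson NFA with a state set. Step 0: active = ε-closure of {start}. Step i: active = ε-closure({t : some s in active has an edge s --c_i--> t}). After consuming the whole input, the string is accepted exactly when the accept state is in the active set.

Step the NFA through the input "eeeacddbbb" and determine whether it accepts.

Answer: REJECT

Steps:
initial (ε-close {0}): {0,2,4,6,8}
'e' @ 1: {}  — dead — no transitions
rest 'eeacddbbb' ignored (set empty)
end set {} — state 1 not in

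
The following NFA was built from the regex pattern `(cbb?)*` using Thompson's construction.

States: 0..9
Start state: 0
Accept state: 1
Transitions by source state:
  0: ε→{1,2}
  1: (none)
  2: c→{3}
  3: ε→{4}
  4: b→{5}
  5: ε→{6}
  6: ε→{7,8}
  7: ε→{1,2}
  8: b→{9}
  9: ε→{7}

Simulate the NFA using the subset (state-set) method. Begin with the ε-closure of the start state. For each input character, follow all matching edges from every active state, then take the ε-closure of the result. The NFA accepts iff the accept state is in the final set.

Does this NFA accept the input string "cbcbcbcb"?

Answer: ACCEPT

Steps:
S₀ = ε-closure({0}) = {0,1,2}
'c' @ 1: {3,4}
'b' @ 2: {1,2,5,6,7,8}  (accept∈set)
'c' @ 3: {3,4}
'b' @ 4: {1,2,5,6,7,8}  (accept∈set)
'c' @ 5: {3,4}
'b' @ 6: {1,2,5,6,7,8}  (accept∈set)
'c' @ 7: {3,4}
'b' @ 8: {1,2,5,6,7,8}  (accept∈set)
final: {1,2,5,6,7,8}; accept 1 in set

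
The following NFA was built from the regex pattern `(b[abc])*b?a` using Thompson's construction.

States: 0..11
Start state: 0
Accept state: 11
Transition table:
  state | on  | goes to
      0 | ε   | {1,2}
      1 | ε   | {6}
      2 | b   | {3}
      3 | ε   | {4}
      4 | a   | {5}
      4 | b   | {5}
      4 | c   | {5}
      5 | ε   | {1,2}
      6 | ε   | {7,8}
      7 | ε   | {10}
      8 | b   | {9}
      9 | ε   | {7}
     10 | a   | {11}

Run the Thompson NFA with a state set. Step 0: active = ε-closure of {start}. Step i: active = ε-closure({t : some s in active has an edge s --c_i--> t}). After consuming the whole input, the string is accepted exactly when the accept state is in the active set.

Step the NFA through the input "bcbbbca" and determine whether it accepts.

start: ε-closure({0}) = {0,1,2,6,7,8,10}
'b' @ 1: {3,4,7,9,10}
'c' @ 2: {1,2,5,6,7,8,10}
'b' @ 3: {3,4,7,9,10}
'b' @ 4: {1,2,5,6,7,8,10}
'b' @ 5: {3,4,7,9,10}
'c' @ 6: {1,2,5,6,7,8,10}
'a' @ 7: {11}  [accepting]
final: {11}; accept 11 in set

Answer: ACCEPT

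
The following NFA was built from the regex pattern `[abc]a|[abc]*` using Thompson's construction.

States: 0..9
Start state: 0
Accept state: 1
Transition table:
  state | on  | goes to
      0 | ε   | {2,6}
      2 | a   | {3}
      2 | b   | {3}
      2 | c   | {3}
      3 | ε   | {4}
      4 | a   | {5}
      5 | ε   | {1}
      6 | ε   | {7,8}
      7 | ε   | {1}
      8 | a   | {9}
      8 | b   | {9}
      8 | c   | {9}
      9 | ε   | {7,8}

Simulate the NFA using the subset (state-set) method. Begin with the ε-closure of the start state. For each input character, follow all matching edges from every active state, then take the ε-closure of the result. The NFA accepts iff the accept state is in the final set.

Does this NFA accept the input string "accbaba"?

Answer: ACCEPT

Trace:
start: ε-closure({0}) = {0,1,2,6,7,8}
'a' @ 1: {1,3,4,7,8,9}  [accepting]
'c' @ 2: {1,7,8,9}  [accepting]
'c' @ 3: {1,7,8,9}  [accepting]
'b' @ 4: {1,7,8,9}  [accepting]
'a' @ 5: {1,7,8,9}  [accepting]
'b' @ 6: {1,7,8,9}  [accepting]
'a' @ 7: {1,7,8,9}  [accepting]
after full input: {1,7,8,9}  (accept=1 in)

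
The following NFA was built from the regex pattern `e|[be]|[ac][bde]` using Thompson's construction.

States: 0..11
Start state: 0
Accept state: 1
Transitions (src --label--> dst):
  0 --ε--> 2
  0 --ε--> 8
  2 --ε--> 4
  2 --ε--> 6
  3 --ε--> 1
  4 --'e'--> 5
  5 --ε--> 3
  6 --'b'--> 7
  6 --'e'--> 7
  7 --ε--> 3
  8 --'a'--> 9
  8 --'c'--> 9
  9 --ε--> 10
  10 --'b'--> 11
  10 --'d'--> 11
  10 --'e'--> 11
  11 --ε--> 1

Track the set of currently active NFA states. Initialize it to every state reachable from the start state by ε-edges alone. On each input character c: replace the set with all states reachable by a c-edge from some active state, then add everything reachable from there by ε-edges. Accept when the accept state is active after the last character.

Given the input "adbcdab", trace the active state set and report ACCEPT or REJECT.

start: ε-closure({0}) = {0,2,4,6,8}
'a' @ 1: {9,10}
'd' @ 2: {1,11}  ✓accept
'b' @ 3: {}  — dead — no transitions
rest 'cdab' ignored (set empty)
final: {}; accept 1 not in set

Answer: REJECT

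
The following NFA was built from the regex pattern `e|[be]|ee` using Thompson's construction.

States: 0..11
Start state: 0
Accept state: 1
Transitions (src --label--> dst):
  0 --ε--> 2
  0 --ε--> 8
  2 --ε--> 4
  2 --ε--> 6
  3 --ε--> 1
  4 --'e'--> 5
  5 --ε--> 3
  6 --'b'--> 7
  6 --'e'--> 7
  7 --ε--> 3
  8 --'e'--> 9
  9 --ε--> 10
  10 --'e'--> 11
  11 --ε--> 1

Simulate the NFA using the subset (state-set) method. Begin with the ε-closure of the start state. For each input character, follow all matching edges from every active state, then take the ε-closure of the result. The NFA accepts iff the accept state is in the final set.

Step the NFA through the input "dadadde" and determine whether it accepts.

Answer: REJECT

Steps:
start: ε-closure({0}) = {0,2,4,6,8}
'd' @ 1: {}  — dead — no transitions
rest 'adadde' ignored (set empty)
after full input: {}  (accept=1 not in)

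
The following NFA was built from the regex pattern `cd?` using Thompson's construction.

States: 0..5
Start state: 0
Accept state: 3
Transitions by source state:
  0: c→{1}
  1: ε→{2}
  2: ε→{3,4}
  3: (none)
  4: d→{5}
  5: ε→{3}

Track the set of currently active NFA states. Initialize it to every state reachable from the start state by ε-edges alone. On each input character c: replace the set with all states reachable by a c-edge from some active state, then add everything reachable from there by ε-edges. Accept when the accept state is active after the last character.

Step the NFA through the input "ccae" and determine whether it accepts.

S₀ = ε-closure({0}) = {0}
'c' @ 1: {1,2,3,4}  ✓accept
'c' @ 2: {}  — state set empty
rest 'ae' ignored (set empty)
end set {} — state 3 not in

Answer: REJECT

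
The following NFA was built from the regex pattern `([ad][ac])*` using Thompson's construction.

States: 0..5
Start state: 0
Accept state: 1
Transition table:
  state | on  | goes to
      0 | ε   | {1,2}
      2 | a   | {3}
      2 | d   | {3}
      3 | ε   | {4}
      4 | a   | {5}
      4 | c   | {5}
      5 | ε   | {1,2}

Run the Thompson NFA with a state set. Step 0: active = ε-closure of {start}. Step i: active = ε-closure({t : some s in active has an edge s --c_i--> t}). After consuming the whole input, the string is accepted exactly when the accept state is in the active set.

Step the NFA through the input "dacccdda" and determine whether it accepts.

initial (ε-close {0}): {0,1,2}
'd' @ 1: {3,4}
'a' @ 2: {1,2,5}  (accept∈set)
'c' @ 3: {}  — dead — no transitions
rest 'ccdda' ignored (set empty)
final: {}; accept 1 not in set

Answer: REJECT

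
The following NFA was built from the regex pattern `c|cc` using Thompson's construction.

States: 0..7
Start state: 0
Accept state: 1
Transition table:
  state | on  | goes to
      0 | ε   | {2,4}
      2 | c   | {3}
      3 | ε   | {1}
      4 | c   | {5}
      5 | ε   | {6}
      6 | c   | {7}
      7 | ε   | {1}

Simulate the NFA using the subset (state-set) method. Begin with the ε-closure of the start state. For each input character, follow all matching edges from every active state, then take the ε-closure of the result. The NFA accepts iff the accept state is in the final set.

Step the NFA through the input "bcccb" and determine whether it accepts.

Answer: REJECT

Trace:
S₀ = ε-closure({0}) = {0,2,4}
'b' @ 1: {}  — no active states
rest 'cccb' ignored (set empty)
after full input: {}  (accept=1 not in)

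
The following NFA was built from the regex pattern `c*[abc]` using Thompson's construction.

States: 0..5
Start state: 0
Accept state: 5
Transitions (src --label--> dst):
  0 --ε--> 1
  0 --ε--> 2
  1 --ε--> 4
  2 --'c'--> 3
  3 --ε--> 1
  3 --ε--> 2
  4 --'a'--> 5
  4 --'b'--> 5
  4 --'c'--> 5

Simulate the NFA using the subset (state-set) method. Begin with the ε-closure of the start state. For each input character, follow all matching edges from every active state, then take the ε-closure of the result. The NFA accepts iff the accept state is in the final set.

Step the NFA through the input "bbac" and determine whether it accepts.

S₀ = ε-closure({0}) = {0,1,2,4}
'b' @ 1: {5}  (accept∈set)
'b' @ 2: {}  — dead — no transitions
rest 'ac' ignored (set empty)
final: {}; accept 5 not in set

Answer: REJECT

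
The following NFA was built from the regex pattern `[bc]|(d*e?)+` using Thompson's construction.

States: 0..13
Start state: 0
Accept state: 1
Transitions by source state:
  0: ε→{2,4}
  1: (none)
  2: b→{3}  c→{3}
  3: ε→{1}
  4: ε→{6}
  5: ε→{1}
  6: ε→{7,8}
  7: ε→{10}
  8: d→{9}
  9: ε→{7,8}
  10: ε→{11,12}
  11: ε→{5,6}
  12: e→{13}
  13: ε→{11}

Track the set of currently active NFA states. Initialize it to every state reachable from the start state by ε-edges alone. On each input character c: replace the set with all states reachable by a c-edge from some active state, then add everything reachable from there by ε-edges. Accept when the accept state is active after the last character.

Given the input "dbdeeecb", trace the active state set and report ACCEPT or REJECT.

Answer: REJECT

Steps:
start: ε-closure({0}) = {0,1,2,4,5,6,7,8,10,11,12}
'd' @ 1: {1,5,6,7,8,9,10,11,12}  ✓accept
'b' @ 2: {}  — no active states
rest 'deeecb' ignored (set empty)
final: {}; accept 1 not in set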